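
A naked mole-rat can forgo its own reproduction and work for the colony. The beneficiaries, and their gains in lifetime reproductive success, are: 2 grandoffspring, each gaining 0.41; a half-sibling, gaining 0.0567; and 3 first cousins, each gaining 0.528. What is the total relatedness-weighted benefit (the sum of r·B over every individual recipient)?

0.417175

r to a grandoffspring = 1/4 (two parent–offspring links: r = (1/2)^2 = 1/4).
r to a half-sibling = 1/4 (half-sibs share one parent — one path of length 2: r = (1/2)^2 = 1/4).
r to a first cousin = 1/8 (first cousins share one grandparent pair — two paths of length 4: r = 2·(1/2)^4 = 1/8).
Summing one r·B term per recipient: 2·0.25·0.41 + 1·0.25·0.0567 + 3·0.125·0.528 = 0.417175.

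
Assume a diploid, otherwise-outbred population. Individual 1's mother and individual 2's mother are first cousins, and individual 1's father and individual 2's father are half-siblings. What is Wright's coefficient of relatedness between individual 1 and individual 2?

0.09375

Relatedness sums over independent paths through distinct common ancestors.
Individual 1 and individual 2 are related in two ways: second cousins through their mothers (r = 1/32) and half first cousins through their fathers (r = 1/16).
r = 1/32 + 1/16 = 3/32 = 0.09375.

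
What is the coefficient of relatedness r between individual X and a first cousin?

0.125

Each parent–offspring link contributes a factor of 1/2, and independent paths through distinct common ancestors add.
First cousins share one grandparent pair — two paths of length 4: r = 2·(1/2)^4 = 1/8.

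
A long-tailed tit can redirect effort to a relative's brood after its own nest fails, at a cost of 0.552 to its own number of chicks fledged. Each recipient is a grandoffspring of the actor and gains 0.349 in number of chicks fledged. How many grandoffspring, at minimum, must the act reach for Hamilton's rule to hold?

r to a grandoffspring = 0.25 (two parent–offspring links: r = (1/2)^2 = 1/4).
Hamilton's rule: n·r·B > C  ⇒  n > C/(r·B) = 0.552/(0.25·0.349) = 6.327.
The smallest integer exceeding 6.327 is 7.

7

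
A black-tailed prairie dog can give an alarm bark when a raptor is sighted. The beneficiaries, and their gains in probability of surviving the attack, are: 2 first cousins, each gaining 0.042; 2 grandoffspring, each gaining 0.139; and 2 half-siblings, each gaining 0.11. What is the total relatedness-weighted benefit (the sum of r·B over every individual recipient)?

0.135

r to a first cousin = 1/8 (first cousins share one grandparent pair — two paths of length 4: r = 2·(1/2)^4 = 1/8).
r to a grandoffspring = 0.25 (two parent–offspring links: r = (1/2)^2 = 1/4).
r to a half-sibling = 1/4 (half-sibs share one parent — one path of length 2: r = (1/2)^2 = 1/4).
Summing one r·B term per recipient: 2·0.125·0.042 + 2·0.25·0.139 + 2·0.25·0.11 = 0.135.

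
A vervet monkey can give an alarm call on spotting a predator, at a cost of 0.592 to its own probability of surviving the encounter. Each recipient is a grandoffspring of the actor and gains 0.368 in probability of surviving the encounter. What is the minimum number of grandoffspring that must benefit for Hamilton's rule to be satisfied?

7

r to a grandoffspring = 0.25 (two parent–offspring links: r = (1/2)^2 = 1/4).
Hamilton's rule: n·r·B > C  ⇒  n > C/(r·B) = 0.592/(0.25·0.368) = 6.435.
The smallest integer exceeding 6.435 is 7.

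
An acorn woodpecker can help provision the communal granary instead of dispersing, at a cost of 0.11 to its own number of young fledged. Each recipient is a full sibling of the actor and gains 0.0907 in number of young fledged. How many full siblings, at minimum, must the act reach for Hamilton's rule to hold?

r to a full sibling = 1/2 (full sibs share both parents — two paths of length 2: r = 2·(1/2)^2 = 1/2).
Hamilton's rule: n·r·B > C  ⇒  n > C/(r·B) = 0.11/(0.5·0.0907) = 2.426.
The smallest integer exceeding 2.426 is 3.

3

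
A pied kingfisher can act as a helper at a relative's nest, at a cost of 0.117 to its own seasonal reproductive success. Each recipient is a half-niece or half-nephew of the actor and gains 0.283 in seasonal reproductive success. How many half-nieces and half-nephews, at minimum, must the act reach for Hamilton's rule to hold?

r to a half-niece or half-nephew = 1/8 (half-aunt/uncle↔niece/nephew: one path of length 3: r = (1/2)^3 = 1/8).
Hamilton's rule: n·r·B > C  ⇒  n > C/(r·B) = 0.117/(0.125·0.283) = 3.307.
The smallest integer exceeding 3.307 is 4.

4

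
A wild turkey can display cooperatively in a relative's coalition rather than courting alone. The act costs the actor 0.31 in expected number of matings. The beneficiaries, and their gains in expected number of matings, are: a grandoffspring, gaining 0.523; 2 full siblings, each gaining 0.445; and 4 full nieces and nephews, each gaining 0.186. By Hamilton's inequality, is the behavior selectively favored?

Hamilton's rule: the trait is favored when the sum of r·B over every recipient exceeds the actor's cost C.
r to a grandoffspring = 0.25 (two parent–offspring links: r = (1/2)^2 = 1/4).
r to a full sibling = 1/2 (full sibs share both parents — two paths of length 2: r = 2·(1/2)^2 = 1/2).
r to a full niece or nephew = 0.25 (full aunt/uncle↔niece/nephew: two paths of length 3 through the shared grandparent pair: r = 2·(1/2)^3 = 1/4).
Summing one r·B term per recipient: 1·0.25·0.523 + 2·0.5·0.445 + 4·0.25·0.186 = 0.76175.
0.76175 > 0.31: the indirect benefit exceeds the cost.

Yes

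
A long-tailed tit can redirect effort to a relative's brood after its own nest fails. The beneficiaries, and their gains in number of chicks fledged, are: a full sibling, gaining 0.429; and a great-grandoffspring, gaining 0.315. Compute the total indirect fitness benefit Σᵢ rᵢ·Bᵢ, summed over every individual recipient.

0.253875

r to a full sibling = 1/2 (full sibs share both parents — two paths of length 2: r = 2·(1/2)^2 = 1/2).
r to a great-grandoffspring = 0.125 (three parent–offspring links: r = (1/2)^3 = 1/8).
Summing one r·B term per recipient: 1·0.5·0.429 + 1·0.125·0.315 = 0.253875.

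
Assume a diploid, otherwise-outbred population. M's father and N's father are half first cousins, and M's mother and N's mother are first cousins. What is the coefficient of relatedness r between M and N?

Independent pedigree routes through distinct common ancestors add.
M and N are related in two ways: half second cousins through their fathers (r = 1/64) and second cousins through their mothers (r = 1/32).
r = 1/64 + 1/32 = 0.046875.

0.046875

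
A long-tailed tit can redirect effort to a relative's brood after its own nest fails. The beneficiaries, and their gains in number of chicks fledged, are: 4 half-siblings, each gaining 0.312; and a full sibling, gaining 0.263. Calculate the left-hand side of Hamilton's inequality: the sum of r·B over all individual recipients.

r to a half-sibling = 1/4 (half-sibs share one parent — one path of length 2: r = (1/2)^2 = 1/4).
r to a full sibling = 0.5 (full sibs share both parents — two paths of length 2: r = 2·(1/2)^2 = 1/2).
Summing one r·B term per recipient: 4·0.25·0.312 + 1·0.5·0.263 = 0.4435.

0.4435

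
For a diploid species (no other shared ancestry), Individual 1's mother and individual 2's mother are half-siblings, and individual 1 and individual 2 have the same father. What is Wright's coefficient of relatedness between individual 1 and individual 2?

Relatedness sums over independent paths through distinct common ancestors.
Individual 1 and individual 2 are related in two ways: half first cousins through their mothers (r = 1/16) and half-sibs through their shared father (r = 1/4).
r = 1/16 + 1/4 = 0.3125.

0.3125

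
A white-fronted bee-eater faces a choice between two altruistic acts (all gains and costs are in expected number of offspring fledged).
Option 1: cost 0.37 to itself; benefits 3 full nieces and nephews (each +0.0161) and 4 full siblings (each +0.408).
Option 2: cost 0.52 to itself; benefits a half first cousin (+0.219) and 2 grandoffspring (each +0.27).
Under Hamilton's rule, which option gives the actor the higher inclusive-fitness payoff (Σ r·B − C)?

Option 1

Option 1: r to a full niece or nephew = 0.25.
Option 1: r to a full sibling = 0.5.
Option 1: Σ r·B − C = (3·0.25·0.0161 + 4·0.5·0.408) − 0.37 = 0.458075.
Option 2: r to a half first cousin = 0.0625.
Option 2: r to a grandoffspring = 0.25.
Option 2: Σ r·B − C = (1·0.0625·0.219 + 2·0.25·0.27) − 0.52 = -0.3713125.
Option 1 has the higher net inclusive-fitness payoff.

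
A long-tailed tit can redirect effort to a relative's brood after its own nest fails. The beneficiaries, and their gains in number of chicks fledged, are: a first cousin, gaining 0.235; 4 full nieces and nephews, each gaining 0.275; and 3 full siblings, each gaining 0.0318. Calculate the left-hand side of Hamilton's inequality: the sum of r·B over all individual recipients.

r to a first cousin = 1/8 (first cousins share one grandparent pair — two paths of length 4: r = 2·(1/2)^4 = 1/8).
r to a full niece or nephew = 1/4 (full aunt/uncle↔niece/nephew: two paths of length 3 through the shared grandparent pair: r = 2·(1/2)^3 = 1/4).
r to a full sibling = 1/2 (full sibs share both parents — two paths of length 2: r = 2·(1/2)^2 = 1/2).
Summing one r·B term per recipient: 1·0.125·0.235 + 4·0.25·0.275 + 3·0.5·0.0318 = 0.352075.

0.352075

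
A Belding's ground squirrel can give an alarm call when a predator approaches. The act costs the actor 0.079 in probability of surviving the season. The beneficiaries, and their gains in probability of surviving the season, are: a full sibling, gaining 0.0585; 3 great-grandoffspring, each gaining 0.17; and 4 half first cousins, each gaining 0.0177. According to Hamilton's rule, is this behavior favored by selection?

Hamilton's rule: the trait is favored when the sum of r·B over every recipient exceeds the actor's cost C.
r to a full sibling = 0.5 (full sibs share both parents — two paths of length 2: r = 2·(1/2)^2 = 1/2).
r to a great-grandoffspring = 0.125 (three parent–offspring links: r = (1/2)^3 = 1/8).
r to a half first cousin = 0.0625 (half first cousins share one grandparent — one path of length 4: r = (1/2)^4 = 1/16).
Summing one r·B term per recipient: 1·0.5·0.0585 + 3·0.125·0.17 + 4·0.0625·0.0177 = 0.097425.
0.097425 > 0.079: the indirect benefit exceeds the cost.

Yes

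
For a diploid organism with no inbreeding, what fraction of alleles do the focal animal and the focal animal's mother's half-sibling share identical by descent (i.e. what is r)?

0.125

Each parent–offspring link contributes a factor of 1/2, and independent paths through distinct common ancestors add.
Half-aunt/uncle↔niece/nephew: one path of length 3: r = (1/2)^3 = 1/8.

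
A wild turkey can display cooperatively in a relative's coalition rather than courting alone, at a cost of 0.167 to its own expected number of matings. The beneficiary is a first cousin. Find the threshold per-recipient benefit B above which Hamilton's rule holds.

1.336

r to a first cousin = 1/8 (first cousins share one grandparent pair — two paths of length 4: r = 2·(1/2)^4 = 1/8).
Hamilton's rule with n recipients of equal r: n·r·B > C, so B > C/(n·r) = 0.167/(1·0.125) = 1.336.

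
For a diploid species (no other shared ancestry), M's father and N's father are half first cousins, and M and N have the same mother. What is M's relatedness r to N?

With two independent routes of shared ancestry, r is the sum of the two contributions.
M and N are related in two ways: half second cousins through their fathers (r = 1/64) and half-sibs through their shared mother (r = 1/4).
r = 1/64 + 1/4 = 0.265625.

0.265625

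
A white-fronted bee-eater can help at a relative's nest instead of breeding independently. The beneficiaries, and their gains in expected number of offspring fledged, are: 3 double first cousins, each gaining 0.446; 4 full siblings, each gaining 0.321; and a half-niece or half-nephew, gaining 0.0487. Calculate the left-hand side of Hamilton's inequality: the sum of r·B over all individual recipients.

0.9825875

r to a double first cousin = 1/4 (double first cousins share both grandparent pairs — four paths of length 4: r = 4·(1/2)^4 = 1/4).
r to a full sibling = 1/2 (full sibs share both parents — two paths of length 2: r = 2·(1/2)^2 = 1/2).
r to a half-niece or half-nephew = 0.125 (half-aunt/uncle↔niece/nephew: one path of length 3: r = (1/2)^3 = 1/8).
Summing one r·B term per recipient: 3·0.25·0.446 + 4·0.5·0.321 + 1·0.125·0.0487 = 0.9825875.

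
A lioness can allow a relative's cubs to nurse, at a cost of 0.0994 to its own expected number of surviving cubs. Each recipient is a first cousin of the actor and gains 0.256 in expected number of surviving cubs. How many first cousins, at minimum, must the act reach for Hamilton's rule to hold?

4

r to a first cousin = 1/8 (first cousins share one grandparent pair — two paths of length 4: r = 2·(1/2)^4 = 1/8).
Hamilton's rule: n·r·B > C  ⇒  n > C/(r·B) = 0.0994/(0.125·0.256) = 3.106.
The smallest integer exceeding 3.106 is 4.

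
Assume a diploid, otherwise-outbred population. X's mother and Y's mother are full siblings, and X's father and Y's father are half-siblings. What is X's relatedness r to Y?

0.1875

Wright's path rule: contributions from independent ancestry routes add.
X and Y are related in two ways: first cousins through their mothers (r = 1/8) and half first cousins through their fathers (r = 1/16).
r = 1/8 + 1/16 = 0.1875.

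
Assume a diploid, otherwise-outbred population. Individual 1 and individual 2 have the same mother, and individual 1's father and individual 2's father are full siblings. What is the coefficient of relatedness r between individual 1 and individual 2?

Relatedness sums over independent paths through distinct common ancestors.
Individual 1 and individual 2 are related in two ways: half-sibs through their shared mother (r = 1/4) and first cousins through their fathers (r = 1/8).
r = 1/4 + 1/8 = 0.375.

0.375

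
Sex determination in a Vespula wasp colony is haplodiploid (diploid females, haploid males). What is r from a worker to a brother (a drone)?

Her haploid brother carries none of their father's genes and a random half of their mother's genome; that half matches the maternal half of her own genome with probability 1/2: r = 1/2 · 1/2 = 1/4.

0.25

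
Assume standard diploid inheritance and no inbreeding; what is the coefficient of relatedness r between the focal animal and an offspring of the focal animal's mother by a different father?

Each parent–offspring link contributes a factor of 1/2, and independent paths through distinct common ancestors add.
Half-sibs share one parent — one path of length 2: r = (1/2)^2 = 1/4.

0.25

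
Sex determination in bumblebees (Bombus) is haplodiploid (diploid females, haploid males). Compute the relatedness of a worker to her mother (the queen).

0.5

One meiotic link between diploid queen and diploid daughter: r = 1/2.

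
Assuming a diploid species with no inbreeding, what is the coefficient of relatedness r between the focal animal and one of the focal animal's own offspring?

0.5

Each parent–offspring link contributes a factor of 1/2, and independent paths through distinct common ancestors add.
One parent–offspring link: r = (1/2)^1 = 1/2.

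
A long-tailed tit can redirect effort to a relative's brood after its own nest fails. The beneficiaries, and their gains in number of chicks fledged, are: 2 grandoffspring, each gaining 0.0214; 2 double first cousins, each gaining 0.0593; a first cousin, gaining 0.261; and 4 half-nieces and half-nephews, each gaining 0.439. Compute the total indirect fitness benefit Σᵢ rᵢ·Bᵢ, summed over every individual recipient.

0.292475

r to a grandoffspring = 0.25 (two parent–offspring links: r = (1/2)^2 = 1/4).
r to a double first cousin = 0.25 (double first cousins share both grandparent pairs — four paths of length 4: r = 4·(1/2)^4 = 1/4).
r to a first cousin = 1/8 (first cousins share one grandparent pair — two paths of length 4: r = 2·(1/2)^4 = 1/8).
r to a half-niece or half-nephew = 0.125 (half-aunt/uncle↔niece/nephew: one path of length 3: r = (1/2)^3 = 1/8).
Summing one r·B term per recipient: 2·0.25·0.0214 + 2·0.25·0.0593 + 1·0.125·0.261 + 4·0.125·0.439 = 0.292475.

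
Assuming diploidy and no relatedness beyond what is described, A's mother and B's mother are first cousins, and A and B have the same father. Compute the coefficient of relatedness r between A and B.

With two independent routes of shared ancestry, r is the sum of the two contributions.
A and B are related in two ways: second cousins through their mothers (r = 1/32) and half-sibs through their shared father (r = 1/4).
r = 1/32 + 1/4 = 9/32 = 0.28125.

0.28125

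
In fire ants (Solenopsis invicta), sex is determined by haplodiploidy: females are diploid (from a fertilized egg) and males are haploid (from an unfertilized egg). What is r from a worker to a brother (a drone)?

Her haploid brother carries none of their father's genes and a random half of their mother's genome; that half matches the maternal half of her own genome with probability 1/2: r = 1/2 · 1/2 = 1/4.

0.25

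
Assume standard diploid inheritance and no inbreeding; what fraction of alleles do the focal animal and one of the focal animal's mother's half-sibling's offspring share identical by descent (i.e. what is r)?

0.0625

Each parent–offspring link contributes a factor of 1/2, and independent paths through distinct common ancestors add.
Half first cousins share one grandparent — one path of length 4: r = (1/2)^4 = 1/16.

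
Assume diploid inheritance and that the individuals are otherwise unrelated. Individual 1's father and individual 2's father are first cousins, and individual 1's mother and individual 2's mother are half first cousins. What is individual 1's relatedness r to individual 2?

Wright's path rule: contributions from independent ancestry routes add.
Individual 1 and individual 2 are related in two ways: second cousins through their fathers (r = 1/32) and half second cousins through their mothers (r = 1/64).
r = 1/32 + 1/64 = 3/64 = 0.046875.

0.046875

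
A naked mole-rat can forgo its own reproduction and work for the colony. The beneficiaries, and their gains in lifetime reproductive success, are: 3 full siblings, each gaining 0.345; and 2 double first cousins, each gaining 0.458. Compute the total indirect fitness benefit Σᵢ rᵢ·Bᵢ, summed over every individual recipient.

r to a full sibling = 1/2 (full sibs share both parents — two paths of length 2: r = 2·(1/2)^2 = 1/2).
r to a double first cousin = 0.25 (double first cousins share both grandparent pairs — four paths of length 4: r = 4·(1/2)^4 = 1/4).
Summing one r·B term per recipient: 3·0.5·0.345 + 2·0.25·0.458 = 0.7465.

0.7465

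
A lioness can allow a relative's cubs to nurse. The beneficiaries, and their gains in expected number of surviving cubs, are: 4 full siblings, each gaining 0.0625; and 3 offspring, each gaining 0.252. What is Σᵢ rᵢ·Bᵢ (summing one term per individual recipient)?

r to a full sibling = 0.5 (full sibs share both parents — two paths of length 2: r = 2·(1/2)^2 = 1/2).
r to an offspring = 0.5 (one parent–offspring link: r = (1/2)^1 = 1/2).
Summing one r·B term per recipient: 4·0.5·0.0625 + 3·0.5·0.252 = 0.503.

0.503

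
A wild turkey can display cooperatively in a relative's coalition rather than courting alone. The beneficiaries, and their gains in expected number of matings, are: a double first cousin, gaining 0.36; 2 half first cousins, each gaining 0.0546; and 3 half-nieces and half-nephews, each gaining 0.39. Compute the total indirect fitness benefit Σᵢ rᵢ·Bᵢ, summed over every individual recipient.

0.243075

r to a double first cousin = 0.25 (double first cousins share both grandparent pairs — four paths of length 4: r = 4·(1/2)^4 = 1/4).
r to a half first cousin = 1/16 (half first cousins share one grandparent — one path of length 4: r = (1/2)^4 = 1/16).
r to a half-niece or half-nephew = 0.125 (half-aunt/uncle↔niece/nephew: one path of length 3: r = (1/2)^3 = 1/8).
Summing one r·B term per recipient: 1·0.25·0.36 + 2·0.0625·0.0546 + 3·0.125·0.39 = 0.243075.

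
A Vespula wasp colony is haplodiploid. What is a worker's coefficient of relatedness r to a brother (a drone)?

0.25

Her haploid brother carries none of their father's genes and a random half of their mother's genome; that half matches the maternal half of her own genome with probability 1/2: r = 1/2 · 1/2 = 1/4.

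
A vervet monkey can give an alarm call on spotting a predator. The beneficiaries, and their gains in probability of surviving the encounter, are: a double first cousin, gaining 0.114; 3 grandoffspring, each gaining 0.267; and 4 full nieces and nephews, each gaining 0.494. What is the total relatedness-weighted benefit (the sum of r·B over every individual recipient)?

r to a double first cousin = 1/4 (double first cousins share both grandparent pairs — four paths of length 4: r = 4·(1/2)^4 = 1/4).
r to a grandoffspring = 0.25 (two parent–offspring links: r = (1/2)^2 = 1/4).
r to a full niece or nephew = 0.25 (full aunt/uncle↔niece/nephew: two paths of length 3 through the shared grandparent pair: r = 2·(1/2)^3 = 1/4).
Summing one r·B term per recipient: 1·0.25·0.114 + 3·0.25·0.267 + 4·0.25·0.494 = 0.72275.

0.72275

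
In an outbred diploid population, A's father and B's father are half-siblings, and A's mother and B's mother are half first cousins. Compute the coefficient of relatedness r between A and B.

0.078125

With two independent routes of shared ancestry, r is the sum of the two contributions.
A and B are related in two ways: half first cousins through their fathers (r = 1/16) and half second cousins through their mothers (r = 1/64).
r = 1/16 + 1/64 = 5/64 = 0.078125.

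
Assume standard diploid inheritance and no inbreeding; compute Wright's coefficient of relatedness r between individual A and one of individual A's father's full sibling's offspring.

Each parent–offspring link contributes a factor of 1/2, and independent paths through distinct common ancestors add.
First cousins share one grandparent pair — two paths of length 4: r = 2·(1/2)^4 = 1/8.

0.125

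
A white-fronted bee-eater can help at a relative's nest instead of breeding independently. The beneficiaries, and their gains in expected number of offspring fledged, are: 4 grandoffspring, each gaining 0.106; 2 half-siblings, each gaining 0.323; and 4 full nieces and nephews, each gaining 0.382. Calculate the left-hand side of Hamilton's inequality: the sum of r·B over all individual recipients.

0.6495

r to a grandoffspring = 0.25 (two parent–offspring links: r = (1/2)^2 = 1/4).
r to a half-sibling = 0.25 (half-sibs share one parent — one path of length 2: r = (1/2)^2 = 1/4).
r to a full niece or nephew = 1/4 (full aunt/uncle↔niece/nephew: two paths of length 3 through the shared grandparent pair: r = 2·(1/2)^3 = 1/4).
Summing one r·B term per recipient: 4·0.25·0.106 + 2·0.25·0.323 + 4·0.25·0.382 = 0.6495.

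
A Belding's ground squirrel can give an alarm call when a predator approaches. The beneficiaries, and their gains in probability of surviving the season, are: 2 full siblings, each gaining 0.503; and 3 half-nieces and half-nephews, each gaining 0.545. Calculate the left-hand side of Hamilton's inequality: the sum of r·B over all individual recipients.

r to a full sibling = 1/2 (full sibs share both parents — two paths of length 2: r = 2·(1/2)^2 = 1/2).
r to a half-niece or half-nephew = 0.125 (half-aunt/uncle↔niece/nephew: one path of length 3: r = (1/2)^3 = 1/8).
Summing one r·B term per recipient: 2·0.5·0.503 + 3·0.125·0.545 = 0.707375.

0.707375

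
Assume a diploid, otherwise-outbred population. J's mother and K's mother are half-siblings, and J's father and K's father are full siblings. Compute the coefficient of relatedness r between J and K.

0.1875

With two independent routes of shared ancestry, r is the sum of the two contributions.
J and K are related in two ways: half first cousins through their mothers (r = 1/16) and first cousins through their fathers (r = 1/8).
r = 1/16 + 1/8 = 3/16 = 0.1875.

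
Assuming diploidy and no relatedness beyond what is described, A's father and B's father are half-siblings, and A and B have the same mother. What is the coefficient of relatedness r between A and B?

With two independent routes of shared ancestry, r is the sum of the two contributions.
A and B are related in two ways: half first cousins through their fathers (r = 1/16) and half-sibs through their shared mother (r = 1/4).
r = 1/16 + 1/4 = 0.3125.

0.3125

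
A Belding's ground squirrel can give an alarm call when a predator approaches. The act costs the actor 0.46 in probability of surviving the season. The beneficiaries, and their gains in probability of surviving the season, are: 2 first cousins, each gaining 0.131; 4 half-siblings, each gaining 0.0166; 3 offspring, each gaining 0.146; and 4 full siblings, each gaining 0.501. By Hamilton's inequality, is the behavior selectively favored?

Hamilton's rule: the trait is favored when the sum of r·B over every recipient exceeds the actor's cost C.
r to a first cousin = 1/8 (first cousins share one grandparent pair — two paths of length 4: r = 2·(1/2)^4 = 1/8).
r to a half-sibling = 1/4 (half-sibs share one parent — one path of length 2: r = (1/2)^2 = 1/4).
r to an offspring = 0.5 (one parent–offspring link: r = (1/2)^1 = 1/2).
r to a full sibling = 0.5 (full sibs share both parents — two paths of length 2: r = 2·(1/2)^2 = 1/2).
Summing one r·B term per recipient: 2·0.125·0.131 + 4·0.25·0.0166 + 3·0.5·0.146 + 4·0.5·0.501 = 1.27035.
1.27035 > 0.46: the indirect benefit exceeds the cost.

Yes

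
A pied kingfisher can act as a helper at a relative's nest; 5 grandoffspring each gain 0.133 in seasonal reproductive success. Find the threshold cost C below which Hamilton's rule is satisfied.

r to a grandoffspring = 0.25 (two parent–offspring links: r = (1/2)^2 = 1/4).
Hamilton's rule: n·r·B > C, so the trait is favored while C < n·r·B = 5·0.25·0.133 = 0.16625.

0.16625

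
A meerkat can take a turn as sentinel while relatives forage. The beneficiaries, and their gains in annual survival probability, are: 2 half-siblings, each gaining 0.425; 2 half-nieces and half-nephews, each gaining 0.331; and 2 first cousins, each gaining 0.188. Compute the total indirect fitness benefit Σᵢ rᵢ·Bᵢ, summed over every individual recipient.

r to a half-sibling = 0.25 (half-sibs share one parent — one path of length 2: r = (1/2)^2 = 1/4).
r to a half-niece or half-nephew = 0.125 (half-aunt/uncle↔niece/nephew: one path of length 3: r = (1/2)^3 = 1/8).
r to a first cousin = 0.125 (first cousins share one grandparent pair — two paths of length 4: r = 2·(1/2)^4 = 1/8).
Summing one r·B term per recipient: 2·0.25·0.425 + 2·0.125·0.331 + 2·0.125·0.188 = 0.34225.

0.34225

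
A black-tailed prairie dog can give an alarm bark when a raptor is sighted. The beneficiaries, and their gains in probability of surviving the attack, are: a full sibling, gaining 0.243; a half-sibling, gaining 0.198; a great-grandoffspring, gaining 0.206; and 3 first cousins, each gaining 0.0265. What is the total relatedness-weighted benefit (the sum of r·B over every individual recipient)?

0.2066875

r to a full sibling = 0.5 (full sibs share both parents — two paths of length 2: r = 2·(1/2)^2 = 1/2).
r to a half-sibling = 0.25 (half-sibs share one parent — one path of length 2: r = (1/2)^2 = 1/4).
r to a great-grandoffspring = 1/8 (three parent–offspring links: r = (1/2)^3 = 1/8).
r to a first cousin = 0.125 (first cousins share one grandparent pair — two paths of length 4: r = 2·(1/2)^4 = 1/8).
Summing one r·B term per recipient: 1·0.5·0.243 + 1·0.25·0.198 + 1·0.125·0.206 + 3·0.125·0.0265 = 0.2066875.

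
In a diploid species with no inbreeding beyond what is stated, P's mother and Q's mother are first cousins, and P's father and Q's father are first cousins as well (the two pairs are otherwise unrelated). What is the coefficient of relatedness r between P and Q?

Relatedness sums over independent paths through distinct common ancestors.
P and Q are related in two ways: second cousins through their mothers (r = 1/32) and second cousins through their fathers (r = 1/32).
r = 1/32 + 1/32 = 1/16 = 0.0625.

0.0625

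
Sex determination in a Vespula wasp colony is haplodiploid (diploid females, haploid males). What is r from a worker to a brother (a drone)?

Her haploid brother carries none of their father's genes and a random half of their mother's genome; that half matches the maternal half of her own genome with probability 1/2: r = 1/2 · 1/2 = 1/4.

0.25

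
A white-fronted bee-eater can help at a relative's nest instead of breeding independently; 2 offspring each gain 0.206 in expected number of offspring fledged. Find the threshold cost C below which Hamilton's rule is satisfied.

0.206

r to an offspring = 0.5 (one parent–offspring link: r = (1/2)^1 = 1/2).
Hamilton's rule: n·r·B > C, so the trait is favored while C < n·r·B = 2·0.5·0.206 = 0.206.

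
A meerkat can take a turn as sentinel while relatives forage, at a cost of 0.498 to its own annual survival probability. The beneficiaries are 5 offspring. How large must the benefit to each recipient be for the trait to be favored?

0.1992

r to an offspring = 1/2 (one parent–offspring link: r = (1/2)^1 = 1/2).
Hamilton's rule with n recipients of equal r: n·r·B > C, so B > C/(n·r) = 0.498/(5·0.5) = 0.1992.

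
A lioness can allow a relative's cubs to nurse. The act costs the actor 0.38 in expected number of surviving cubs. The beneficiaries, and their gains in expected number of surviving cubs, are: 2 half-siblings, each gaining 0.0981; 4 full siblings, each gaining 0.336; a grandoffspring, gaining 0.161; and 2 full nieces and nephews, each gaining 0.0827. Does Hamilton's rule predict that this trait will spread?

Yes

Hamilton's rule: the trait is favored when the sum of r·B over every recipient exceeds the actor's cost C.
r to a half-sibling = 0.25 (half-sibs share one parent — one path of length 2: r = (1/2)^2 = 1/4).
r to a full sibling = 0.5 (full sibs share both parents — two paths of length 2: r = 2·(1/2)^2 = 1/2).
r to a grandoffspring = 0.25 (two parent–offspring links: r = (1/2)^2 = 1/4).
r to a full niece or nephew = 0.25 (full aunt/uncle↔niece/nephew: two paths of length 3 through the shared grandparent pair: r = 2·(1/2)^3 = 1/4).
Summing one r·B term per recipient: 2·0.25·0.0981 + 4·0.5·0.336 + 1·0.25·0.161 + 2·0.25·0.0827 = 0.80265.
0.80265 > 0.38: the indirect benefit exceeds the cost.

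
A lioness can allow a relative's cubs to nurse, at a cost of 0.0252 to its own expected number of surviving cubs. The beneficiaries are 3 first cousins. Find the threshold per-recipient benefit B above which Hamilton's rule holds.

r to a first cousin = 0.125 (first cousins share one grandparent pair — two paths of length 4: r = 2·(1/2)^4 = 1/8).
Hamilton's rule with n recipients of equal r: n·r·B > C, so B > C/(n·r) = 0.0252/(3·0.125) = 0.0672.

0.0672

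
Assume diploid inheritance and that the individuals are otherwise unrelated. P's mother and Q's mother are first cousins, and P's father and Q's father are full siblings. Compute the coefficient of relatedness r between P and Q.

Wright's path rule: contributions from independent ancestry routes add.
P and Q are related in two ways: second cousins through their mothers (r = 1/32) and first cousins through their fathers (r = 1/8).
r = 1/32 + 1/8 = 0.15625.

0.15625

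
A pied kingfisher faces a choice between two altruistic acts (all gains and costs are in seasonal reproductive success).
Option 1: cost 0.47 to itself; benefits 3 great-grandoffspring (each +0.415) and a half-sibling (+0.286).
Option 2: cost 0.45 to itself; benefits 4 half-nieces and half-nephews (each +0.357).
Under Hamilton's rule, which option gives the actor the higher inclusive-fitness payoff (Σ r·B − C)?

Option 1

Option 1: r to a great-grandoffspring = 0.125.
Option 1: r to a half-sibling = 0.25.
Option 1: Σ r·B − C = (3·0.125·0.415 + 1·0.25·0.286) − 0.47 = -0.242875.
Option 2: r to a half-niece or half-nephew = 0.125.
Option 2: Σ r·B − C = (4·0.125·0.357) − 0.45 = -0.2715.
Option 1 has the higher net inclusive-fitness payoff.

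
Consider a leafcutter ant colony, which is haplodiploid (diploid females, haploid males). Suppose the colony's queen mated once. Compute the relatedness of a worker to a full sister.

0.75

Haplodiploid full sisters inherit their father's entire haploid genome identically (contributing 1/2) and on average half of their mother's contribution (1/2 · 1/2 = 1/4); r = 1/2 + 1/4 = 3/4.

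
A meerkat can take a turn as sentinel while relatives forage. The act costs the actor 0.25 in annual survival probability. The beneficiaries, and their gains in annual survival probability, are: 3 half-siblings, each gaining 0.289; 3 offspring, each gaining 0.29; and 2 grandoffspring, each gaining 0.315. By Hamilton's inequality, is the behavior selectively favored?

Hamilton's rule: the trait is favored when the sum of r·B over every recipient exceeds the actor's cost C.
r to a half-sibling = 0.25 (half-sibs share one parent — one path of length 2: r = (1/2)^2 = 1/4).
r to an offspring = 1/2 (one parent–offspring link: r = (1/2)^1 = 1/2).
r to a grandoffspring = 0.25 (two parent–offspring links: r = (1/2)^2 = 1/4).
Summing one r·B term per recipient: 3·0.25·0.289 + 3·0.5·0.29 + 2·0.25·0.315 = 0.80925.
0.80925 > 0.25: the indirect benefit exceeds the cost.

Yes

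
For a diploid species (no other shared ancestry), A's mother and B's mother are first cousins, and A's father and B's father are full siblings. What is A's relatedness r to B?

0.15625

With two independent routes of shared ancestry, r is the sum of the two contributions.
A and B are related in two ways: second cousins through their mothers (r = 1/32) and first cousins through their fathers (r = 1/8).
r = 1/32 + 1/8 = 5/32 = 0.15625.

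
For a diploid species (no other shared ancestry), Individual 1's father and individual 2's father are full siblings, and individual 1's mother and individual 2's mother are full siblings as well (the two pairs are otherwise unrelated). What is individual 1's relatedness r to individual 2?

0.25

With two independent routes of shared ancestry, r is the sum of the two contributions.
Individual 1 and individual 2 are related in two ways: first cousins through their fathers (r = 1/8) and first cousins through their mothers (r = 1/8) — i.e. double first cousins.
r = 1/8 + 1/8 = 0.25.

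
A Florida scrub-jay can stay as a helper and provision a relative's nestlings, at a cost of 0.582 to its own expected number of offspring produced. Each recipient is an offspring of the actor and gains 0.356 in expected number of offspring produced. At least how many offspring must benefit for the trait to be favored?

4

r to an offspring = 0.5 (one parent–offspring link: r = (1/2)^1 = 1/2).
Hamilton's rule: n·r·B > C  ⇒  n > C/(r·B) = 0.582/(0.5·0.356) = 3.27.
The smallest integer exceeding 3.27 is 4.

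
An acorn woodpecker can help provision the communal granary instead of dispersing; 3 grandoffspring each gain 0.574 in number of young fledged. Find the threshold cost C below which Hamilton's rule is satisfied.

r to a grandoffspring = 1/4 (two parent–offspring links: r = (1/2)^2 = 1/4).
Hamilton's rule: n·r·B > C, so the trait is favored while C < n·r·B = 3·0.25·0.574 = 0.4305.

0.4305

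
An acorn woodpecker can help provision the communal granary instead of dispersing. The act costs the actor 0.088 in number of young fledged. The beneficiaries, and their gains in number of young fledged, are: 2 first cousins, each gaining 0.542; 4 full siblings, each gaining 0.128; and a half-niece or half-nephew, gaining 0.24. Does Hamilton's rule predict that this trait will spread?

Hamilton's rule: the trait is favored when the sum of r·B over every recipient exceeds the actor's cost C.
r to a first cousin = 0.125 (first cousins share one grandparent pair — two paths of length 4: r = 2·(1/2)^4 = 1/8).
r to a full sibling = 1/2 (full sibs share both parents — two paths of length 2: r = 2·(1/2)^2 = 1/2).
r to a half-niece or half-nephew = 1/8 (half-aunt/uncle↔niece/nephew: one path of length 3: r = (1/2)^3 = 1/8).
Summing one r·B term per recipient: 2·0.125·0.542 + 4·0.5·0.128 + 1·0.125·0.24 = 0.4215.
0.4215 > 0.088: the indirect benefit exceeds the cost.

Yes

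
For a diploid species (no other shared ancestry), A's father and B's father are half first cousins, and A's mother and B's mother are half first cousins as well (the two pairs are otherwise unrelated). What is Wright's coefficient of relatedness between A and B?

0.03125

Wright's path rule: contributions from independent ancestry routes add.
A and B are related in two ways: half second cousins through their fathers (r = 1/64) and half second cousins through their mothers (r = 1/64).
r = 1/64 + 1/64 = 1/32 = 0.03125.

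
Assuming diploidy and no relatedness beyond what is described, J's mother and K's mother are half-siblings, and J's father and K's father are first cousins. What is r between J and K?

Wright's path rule: contributions from independent ancestry routes add.
J and K are related in two ways: half first cousins through their mothers (r = 1/16) and second cousins through their fathers (r = 1/32).
r = 1/16 + 1/32 = 3/32 = 0.09375.

0.09375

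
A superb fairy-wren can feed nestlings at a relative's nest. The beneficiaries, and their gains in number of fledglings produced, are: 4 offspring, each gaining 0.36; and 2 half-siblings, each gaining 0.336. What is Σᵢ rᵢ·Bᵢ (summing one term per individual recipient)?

0.888

r to an offspring = 0.5 (one parent–offspring link: r = (1/2)^1 = 1/2).
r to a half-sibling = 1/4 (half-sibs share one parent — one path of length 2: r = (1/2)^2 = 1/4).
Summing one r·B term per recipient: 4·0.5·0.36 + 2·0.25·0.336 = 0.888.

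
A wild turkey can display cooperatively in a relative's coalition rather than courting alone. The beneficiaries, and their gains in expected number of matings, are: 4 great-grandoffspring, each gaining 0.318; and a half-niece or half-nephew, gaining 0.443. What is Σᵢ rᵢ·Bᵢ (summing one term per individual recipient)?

r to a great-grandoffspring = 1/8 (three parent–offspring links: r = (1/2)^3 = 1/8).
r to a half-niece or half-nephew = 1/8 (half-aunt/uncle↔niece/nephew: one path of length 3: r = (1/2)^3 = 1/8).
Summing one r·B term per recipient: 4·0.125·0.318 + 1·0.125·0.443 = 0.214375.

0.214375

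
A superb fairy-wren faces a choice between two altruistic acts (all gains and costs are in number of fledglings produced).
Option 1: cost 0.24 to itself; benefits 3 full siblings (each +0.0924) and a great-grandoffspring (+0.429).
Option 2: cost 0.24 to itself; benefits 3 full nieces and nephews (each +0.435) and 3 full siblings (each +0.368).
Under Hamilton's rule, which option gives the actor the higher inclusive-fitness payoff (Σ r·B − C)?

Option 2

Option 1: r to a full sibling = 0.5.
Option 1: r to a great-grandoffspring = 0.125.
Option 1: Σ r·B − C = (3·0.5·0.0924 + 1·0.125·0.429) − 0.24 = -0.047775.
Option 2: r to a full niece or nephew = 0.25.
Option 2: r to a full sibling = 0.5.
Option 2: Σ r·B − C = (3·0.25·0.435 + 3·0.5·0.368) − 0.24 = 0.63825.
Option 2 has the higher net inclusive-fitness payoff.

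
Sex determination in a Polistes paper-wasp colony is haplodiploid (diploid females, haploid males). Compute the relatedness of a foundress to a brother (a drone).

0.25

Her haploid brother carries none of their father's genes and a random half of their mother's genome; that half matches the maternal half of her own genome with probability 1/2: r = 1/2 · 1/2 = 1/4.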